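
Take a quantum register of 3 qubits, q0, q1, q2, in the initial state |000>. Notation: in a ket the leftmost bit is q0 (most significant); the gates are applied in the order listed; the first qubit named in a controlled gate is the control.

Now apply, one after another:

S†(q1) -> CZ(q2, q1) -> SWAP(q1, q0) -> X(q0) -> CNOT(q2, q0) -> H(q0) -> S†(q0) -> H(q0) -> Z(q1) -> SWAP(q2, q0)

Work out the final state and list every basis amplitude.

After the circuit, the state carries amplitude 1/2 + I/2 on |000>, 1/2 - I/2 on |001>, and 0 on every other basis state.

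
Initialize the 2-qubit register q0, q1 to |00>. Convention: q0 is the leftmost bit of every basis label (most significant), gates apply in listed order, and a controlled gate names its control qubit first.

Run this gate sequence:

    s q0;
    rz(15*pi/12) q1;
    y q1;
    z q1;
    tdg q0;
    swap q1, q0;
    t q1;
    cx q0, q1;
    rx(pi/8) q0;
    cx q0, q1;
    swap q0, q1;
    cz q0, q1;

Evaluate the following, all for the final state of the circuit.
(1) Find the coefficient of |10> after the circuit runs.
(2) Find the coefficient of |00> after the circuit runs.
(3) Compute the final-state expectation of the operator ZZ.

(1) The amplitude on |10> is exp(3*I*pi/8)*sin(pi/16).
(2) The final state's coefficient on |00> equals 0.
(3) In the final state, ZZ has expectation -1.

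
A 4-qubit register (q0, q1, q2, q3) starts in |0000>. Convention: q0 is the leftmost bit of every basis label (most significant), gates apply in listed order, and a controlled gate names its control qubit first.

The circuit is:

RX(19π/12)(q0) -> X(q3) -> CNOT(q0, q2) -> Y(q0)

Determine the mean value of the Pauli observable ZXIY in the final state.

The observable ZXIY averages to 0.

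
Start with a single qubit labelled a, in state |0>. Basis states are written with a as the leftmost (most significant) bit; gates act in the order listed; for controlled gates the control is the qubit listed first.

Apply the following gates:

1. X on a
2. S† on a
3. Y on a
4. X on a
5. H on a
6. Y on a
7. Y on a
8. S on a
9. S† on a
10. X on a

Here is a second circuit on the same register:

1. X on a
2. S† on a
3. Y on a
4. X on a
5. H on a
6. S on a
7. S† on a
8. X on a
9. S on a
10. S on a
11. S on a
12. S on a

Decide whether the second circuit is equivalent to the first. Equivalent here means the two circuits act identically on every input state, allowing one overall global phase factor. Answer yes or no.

Yes, they are equivalent — the unitaries differ by at most a global phase.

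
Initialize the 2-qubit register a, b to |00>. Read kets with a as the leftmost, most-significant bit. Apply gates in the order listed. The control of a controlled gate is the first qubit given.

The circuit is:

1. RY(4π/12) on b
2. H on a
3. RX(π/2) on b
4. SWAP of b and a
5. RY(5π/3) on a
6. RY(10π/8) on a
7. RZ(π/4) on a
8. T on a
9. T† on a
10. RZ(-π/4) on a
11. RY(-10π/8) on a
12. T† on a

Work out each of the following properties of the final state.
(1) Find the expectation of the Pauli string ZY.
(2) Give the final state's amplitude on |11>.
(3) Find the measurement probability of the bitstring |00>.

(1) The expectation value of ZY is 0. Key observation: steps 6-11 multiply out to the identity, so the circuit reduces to the remaining gates.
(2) The final state's coefficient on |11> equals exp(I*pi/4)/4.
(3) Outcome |00> occurs with probability 7/16.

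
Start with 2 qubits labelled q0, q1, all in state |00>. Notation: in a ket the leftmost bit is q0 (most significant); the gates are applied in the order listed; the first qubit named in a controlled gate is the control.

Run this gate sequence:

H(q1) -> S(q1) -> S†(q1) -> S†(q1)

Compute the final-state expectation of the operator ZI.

The expectation value of ZI is 1. Key observation: steps 2-3 multiply out to the identity, so the circuit reduces to the remaining gates.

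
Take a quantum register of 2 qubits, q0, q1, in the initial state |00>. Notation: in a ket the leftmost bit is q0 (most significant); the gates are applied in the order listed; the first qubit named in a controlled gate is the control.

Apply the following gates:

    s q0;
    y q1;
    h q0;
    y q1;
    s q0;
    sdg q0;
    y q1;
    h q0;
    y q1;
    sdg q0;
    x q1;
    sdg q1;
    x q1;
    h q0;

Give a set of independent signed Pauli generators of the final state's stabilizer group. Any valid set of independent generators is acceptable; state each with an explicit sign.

One valid set of independent stabilizer generators is +XI, +IZ (any independent generating set of the same group is equally correct). Key observation: gates 2-9 undo each other exactly, leaving only the rest of the circuit to track.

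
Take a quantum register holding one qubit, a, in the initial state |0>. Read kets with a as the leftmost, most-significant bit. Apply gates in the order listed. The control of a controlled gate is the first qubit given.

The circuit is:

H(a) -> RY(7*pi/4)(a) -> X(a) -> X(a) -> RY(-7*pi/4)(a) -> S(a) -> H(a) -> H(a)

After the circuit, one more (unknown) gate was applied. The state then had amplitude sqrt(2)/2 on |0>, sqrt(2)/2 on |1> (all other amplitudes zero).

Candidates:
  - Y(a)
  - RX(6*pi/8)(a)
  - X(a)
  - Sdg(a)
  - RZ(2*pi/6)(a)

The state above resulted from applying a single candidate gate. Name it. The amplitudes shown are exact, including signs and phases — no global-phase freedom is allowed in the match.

The unique candidate consistent with the amplitudes is Sdg(a). Key observation: steps 2-5 multiply out to the identity, so the circuit reduces to the remaining gates.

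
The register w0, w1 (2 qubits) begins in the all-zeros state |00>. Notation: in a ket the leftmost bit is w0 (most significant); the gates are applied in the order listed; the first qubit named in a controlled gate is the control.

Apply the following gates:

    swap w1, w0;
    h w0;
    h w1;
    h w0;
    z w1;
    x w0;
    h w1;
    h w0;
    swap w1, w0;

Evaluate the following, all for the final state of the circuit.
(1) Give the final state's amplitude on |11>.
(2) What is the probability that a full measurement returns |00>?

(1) The amplitude on |11> is -sqrt(2)/2.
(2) Outcome |00> occurs with probability 0.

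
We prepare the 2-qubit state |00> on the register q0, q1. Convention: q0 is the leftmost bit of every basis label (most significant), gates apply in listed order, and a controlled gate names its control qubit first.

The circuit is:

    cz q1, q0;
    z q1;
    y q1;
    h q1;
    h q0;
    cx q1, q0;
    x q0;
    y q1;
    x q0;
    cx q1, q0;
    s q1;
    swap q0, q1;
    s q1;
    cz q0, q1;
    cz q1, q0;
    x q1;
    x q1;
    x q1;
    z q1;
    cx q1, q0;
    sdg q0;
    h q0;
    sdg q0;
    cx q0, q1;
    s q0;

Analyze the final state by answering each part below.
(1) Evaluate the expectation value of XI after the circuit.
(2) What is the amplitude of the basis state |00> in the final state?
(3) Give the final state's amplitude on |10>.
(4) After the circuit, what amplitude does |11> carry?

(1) The observable XI averages to -1.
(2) The amplitude on |00> is -sqrt(2)*I/2.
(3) The final state's coefficient on |10> equals sqrt(2)*I/2.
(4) The final state's coefficient on |11> equals 0.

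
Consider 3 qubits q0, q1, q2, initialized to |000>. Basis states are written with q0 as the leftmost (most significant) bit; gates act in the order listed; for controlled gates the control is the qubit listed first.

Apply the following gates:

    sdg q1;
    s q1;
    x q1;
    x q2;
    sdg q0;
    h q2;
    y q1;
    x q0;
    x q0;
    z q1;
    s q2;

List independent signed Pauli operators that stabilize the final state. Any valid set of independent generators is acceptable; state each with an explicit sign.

The final state is stabilized by the group generated by -IIY, +ZII, +IZI; other independent generating sets are equally valid. Key observation: the block from step 8 through step 9 cancels to the identity and can be dropped.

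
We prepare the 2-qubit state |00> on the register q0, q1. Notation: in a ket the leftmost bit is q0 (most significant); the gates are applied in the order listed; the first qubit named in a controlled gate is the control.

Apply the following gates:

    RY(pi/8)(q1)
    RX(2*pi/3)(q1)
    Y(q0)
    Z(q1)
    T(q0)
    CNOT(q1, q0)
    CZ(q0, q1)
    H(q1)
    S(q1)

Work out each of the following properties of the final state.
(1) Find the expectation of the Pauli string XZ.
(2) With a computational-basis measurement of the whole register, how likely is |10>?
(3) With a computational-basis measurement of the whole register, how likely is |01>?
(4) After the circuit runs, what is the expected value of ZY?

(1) The observable XZ averages to -sqrt(2 - sqrt(2))/2.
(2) Outcome |10> occurs with probability 1/4 - sqrt(sqrt(2) + 2)/16.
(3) The probability of measuring |01> is sqrt(sqrt(2) + 2)/16 + 1/4.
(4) The observable ZY averages to -1.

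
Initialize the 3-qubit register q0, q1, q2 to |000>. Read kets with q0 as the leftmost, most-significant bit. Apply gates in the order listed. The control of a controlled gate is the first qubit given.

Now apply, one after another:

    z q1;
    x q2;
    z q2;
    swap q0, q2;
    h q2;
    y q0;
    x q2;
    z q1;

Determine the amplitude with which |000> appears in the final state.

|000> carries amplitude sqrt(2)*I/2 in the final state.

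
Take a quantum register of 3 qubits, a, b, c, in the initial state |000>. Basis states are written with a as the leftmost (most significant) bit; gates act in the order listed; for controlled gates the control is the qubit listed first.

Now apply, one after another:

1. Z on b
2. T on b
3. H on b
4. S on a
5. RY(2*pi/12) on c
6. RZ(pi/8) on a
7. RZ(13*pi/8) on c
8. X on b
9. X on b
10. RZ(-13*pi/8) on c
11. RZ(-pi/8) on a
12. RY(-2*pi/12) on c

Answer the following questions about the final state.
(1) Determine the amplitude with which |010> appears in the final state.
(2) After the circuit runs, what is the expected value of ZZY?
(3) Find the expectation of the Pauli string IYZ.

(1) The amplitude on |010> is sqrt(2)/2.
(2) In the final state, ZZY has expectation 0.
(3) The observable IYZ averages to 0.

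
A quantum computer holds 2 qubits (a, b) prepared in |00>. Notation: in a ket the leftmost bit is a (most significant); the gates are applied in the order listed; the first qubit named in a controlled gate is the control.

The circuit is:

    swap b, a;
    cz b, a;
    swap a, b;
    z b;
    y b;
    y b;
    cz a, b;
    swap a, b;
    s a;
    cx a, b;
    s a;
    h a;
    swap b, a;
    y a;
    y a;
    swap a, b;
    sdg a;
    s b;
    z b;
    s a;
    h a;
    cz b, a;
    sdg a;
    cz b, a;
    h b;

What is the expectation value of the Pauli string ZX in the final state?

The observable ZX averages to 1.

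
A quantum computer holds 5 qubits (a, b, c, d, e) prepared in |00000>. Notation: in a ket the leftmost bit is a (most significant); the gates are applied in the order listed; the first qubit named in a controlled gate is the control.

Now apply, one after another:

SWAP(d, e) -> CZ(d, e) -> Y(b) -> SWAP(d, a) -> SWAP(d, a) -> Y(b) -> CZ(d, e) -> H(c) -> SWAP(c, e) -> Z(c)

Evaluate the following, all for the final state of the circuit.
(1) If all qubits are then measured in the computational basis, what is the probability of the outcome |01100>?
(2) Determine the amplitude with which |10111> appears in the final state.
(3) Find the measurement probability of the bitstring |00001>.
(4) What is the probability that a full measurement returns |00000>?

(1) Outcome |01100> occurs with probability 0. Key observation: steps 2-7 multiply out to the identity, so the circuit reduces to the remaining gates.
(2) |10111> carries amplitude 0 in the final state.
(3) A full measurement returns |00001> with probability 1/2.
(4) Outcome |00000> occurs with probability 1/2.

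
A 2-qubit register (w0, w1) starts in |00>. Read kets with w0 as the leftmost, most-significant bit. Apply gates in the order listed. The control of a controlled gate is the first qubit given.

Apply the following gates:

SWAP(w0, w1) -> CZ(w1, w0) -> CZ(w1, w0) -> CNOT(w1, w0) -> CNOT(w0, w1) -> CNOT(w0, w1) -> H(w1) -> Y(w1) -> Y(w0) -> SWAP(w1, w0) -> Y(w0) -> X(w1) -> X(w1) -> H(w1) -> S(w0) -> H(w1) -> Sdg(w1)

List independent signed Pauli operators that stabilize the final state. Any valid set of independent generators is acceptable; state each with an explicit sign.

The stabilizer group can be generated by +YI, -IZ, among other valid generating sets. Key observation: gates 12-13 undo each other exactly, leaving only the rest of the circuit to track.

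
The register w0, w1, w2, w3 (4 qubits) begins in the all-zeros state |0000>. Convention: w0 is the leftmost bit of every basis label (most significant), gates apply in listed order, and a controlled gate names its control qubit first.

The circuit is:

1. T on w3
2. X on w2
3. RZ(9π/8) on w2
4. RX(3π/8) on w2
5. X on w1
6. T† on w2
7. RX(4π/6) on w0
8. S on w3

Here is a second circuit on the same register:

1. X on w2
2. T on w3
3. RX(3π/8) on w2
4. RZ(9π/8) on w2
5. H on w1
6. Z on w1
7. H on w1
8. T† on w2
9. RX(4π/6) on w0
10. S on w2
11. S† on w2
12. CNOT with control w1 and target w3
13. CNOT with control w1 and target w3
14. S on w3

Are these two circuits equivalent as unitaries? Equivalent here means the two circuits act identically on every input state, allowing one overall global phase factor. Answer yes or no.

No, they are not equivalent — no single phase factor reconciles the two unitaries.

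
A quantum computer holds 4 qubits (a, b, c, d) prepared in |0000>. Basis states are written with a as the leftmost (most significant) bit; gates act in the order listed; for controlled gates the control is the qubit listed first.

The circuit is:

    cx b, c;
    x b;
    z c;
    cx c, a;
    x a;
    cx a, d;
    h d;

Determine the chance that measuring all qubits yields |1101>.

A full measurement returns |1101> with probability 1/2.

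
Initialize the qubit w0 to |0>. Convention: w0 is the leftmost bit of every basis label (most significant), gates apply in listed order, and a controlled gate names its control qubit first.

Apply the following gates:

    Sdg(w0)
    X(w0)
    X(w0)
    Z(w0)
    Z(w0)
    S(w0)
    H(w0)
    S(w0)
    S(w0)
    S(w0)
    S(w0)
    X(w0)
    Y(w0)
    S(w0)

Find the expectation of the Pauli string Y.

The observable Y averages to -1. Key observation: the block from step 8 through step 11 cancels to the identity and can be dropped.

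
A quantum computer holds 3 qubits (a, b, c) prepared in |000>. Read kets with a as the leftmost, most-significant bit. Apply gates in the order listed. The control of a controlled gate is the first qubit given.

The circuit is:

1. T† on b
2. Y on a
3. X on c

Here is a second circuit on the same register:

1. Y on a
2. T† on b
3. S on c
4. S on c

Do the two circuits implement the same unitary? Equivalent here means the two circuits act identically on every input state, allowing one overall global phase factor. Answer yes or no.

No, they are not equivalent — no single phase factor reconciles the two unitaries.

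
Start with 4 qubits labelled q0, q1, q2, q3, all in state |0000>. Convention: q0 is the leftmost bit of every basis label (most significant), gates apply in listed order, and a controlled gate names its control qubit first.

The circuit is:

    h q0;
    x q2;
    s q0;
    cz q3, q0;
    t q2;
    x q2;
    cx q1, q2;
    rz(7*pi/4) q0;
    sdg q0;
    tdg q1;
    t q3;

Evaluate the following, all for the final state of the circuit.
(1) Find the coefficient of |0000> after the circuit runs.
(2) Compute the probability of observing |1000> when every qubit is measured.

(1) |0000> carries amplitude -sqrt(2)*exp(3*I*pi/8)/2 in the final state.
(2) A full measurement returns |1000> with probability 1/2.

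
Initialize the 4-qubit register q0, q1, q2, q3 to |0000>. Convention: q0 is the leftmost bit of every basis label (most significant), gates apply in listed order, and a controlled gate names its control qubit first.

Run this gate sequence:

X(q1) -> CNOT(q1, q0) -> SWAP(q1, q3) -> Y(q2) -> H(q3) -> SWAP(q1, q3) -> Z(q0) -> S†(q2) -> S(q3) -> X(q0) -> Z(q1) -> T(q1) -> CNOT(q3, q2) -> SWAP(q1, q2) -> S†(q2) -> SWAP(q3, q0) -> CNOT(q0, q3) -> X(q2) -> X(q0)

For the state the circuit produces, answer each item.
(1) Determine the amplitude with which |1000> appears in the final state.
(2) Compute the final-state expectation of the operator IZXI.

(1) The final state's coefficient on |1000> equals 0.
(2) The expectation value of IZXI is -sqrt(2)/2.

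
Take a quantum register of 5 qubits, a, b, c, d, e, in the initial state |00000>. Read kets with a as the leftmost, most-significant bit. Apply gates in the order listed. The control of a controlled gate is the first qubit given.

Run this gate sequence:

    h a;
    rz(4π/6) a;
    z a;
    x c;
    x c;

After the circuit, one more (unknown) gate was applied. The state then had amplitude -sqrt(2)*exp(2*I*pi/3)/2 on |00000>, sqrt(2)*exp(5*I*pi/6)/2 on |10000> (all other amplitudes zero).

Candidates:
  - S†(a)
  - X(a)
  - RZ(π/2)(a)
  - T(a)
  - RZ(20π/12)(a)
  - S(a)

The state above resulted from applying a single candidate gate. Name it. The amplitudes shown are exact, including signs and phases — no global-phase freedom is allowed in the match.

The applied gate was S†(a).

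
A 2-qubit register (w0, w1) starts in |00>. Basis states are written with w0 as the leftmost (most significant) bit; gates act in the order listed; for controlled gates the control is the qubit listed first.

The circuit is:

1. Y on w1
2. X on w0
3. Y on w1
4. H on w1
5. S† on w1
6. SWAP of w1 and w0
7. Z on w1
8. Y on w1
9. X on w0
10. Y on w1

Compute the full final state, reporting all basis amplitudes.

After the circuit, the state carries amplitude 0 on |00>, sqrt(2)*I/2 on |01>, 0 on |10>, -sqrt(2)/2 on |11>.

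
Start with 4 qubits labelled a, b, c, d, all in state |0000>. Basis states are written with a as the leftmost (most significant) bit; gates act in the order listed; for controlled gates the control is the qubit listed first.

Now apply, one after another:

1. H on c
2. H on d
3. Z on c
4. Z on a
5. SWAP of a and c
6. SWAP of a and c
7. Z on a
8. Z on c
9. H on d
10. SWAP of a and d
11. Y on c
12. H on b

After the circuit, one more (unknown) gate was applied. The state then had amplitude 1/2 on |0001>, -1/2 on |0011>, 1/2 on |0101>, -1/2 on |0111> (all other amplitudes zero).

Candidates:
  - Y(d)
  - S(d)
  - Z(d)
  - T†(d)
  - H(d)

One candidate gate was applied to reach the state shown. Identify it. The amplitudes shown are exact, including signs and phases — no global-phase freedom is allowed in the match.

It was Y(d) that produced the state shown. Key observation: gates 2-9 undo each other exactly, leaving only the rest of the circuit to track.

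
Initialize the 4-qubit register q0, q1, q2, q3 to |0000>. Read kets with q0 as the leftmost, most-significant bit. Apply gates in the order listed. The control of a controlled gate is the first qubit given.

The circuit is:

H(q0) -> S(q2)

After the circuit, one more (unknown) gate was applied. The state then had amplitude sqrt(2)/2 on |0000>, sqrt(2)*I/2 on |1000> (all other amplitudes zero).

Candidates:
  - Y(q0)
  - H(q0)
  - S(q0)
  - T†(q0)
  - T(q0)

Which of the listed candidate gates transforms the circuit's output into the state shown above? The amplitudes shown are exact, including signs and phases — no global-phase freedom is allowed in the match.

The unique candidate consistent with the amplitudes is S(q0).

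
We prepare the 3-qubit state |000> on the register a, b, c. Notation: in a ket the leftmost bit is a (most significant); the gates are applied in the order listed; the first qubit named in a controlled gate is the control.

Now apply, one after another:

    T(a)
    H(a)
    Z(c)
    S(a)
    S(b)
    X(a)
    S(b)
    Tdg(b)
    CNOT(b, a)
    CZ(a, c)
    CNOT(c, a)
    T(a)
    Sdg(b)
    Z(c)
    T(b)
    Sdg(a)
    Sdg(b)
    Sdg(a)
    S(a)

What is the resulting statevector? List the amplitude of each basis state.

The final amplitudes are sqrt(2)*I/2 on |000>, -sqrt(2)*exp(3*I*pi/4)/2 on |100>, and 0 on every other basis state.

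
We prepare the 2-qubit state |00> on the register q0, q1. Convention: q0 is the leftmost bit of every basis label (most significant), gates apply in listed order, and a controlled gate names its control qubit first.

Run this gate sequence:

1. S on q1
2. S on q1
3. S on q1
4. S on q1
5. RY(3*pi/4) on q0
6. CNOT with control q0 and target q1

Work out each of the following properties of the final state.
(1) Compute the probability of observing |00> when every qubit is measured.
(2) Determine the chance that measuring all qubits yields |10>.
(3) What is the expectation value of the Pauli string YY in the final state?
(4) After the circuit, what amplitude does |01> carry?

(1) Outcome |00> occurs with probability 1/2 - sqrt(2)/4. Key observation: the block from step 1 through step 4 cancels to the identity and can be dropped.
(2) Outcome |10> occurs with probability 0.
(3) In the final state, YY has expectation -sqrt(2)/2.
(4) The final state's coefficient on |01> equals 0.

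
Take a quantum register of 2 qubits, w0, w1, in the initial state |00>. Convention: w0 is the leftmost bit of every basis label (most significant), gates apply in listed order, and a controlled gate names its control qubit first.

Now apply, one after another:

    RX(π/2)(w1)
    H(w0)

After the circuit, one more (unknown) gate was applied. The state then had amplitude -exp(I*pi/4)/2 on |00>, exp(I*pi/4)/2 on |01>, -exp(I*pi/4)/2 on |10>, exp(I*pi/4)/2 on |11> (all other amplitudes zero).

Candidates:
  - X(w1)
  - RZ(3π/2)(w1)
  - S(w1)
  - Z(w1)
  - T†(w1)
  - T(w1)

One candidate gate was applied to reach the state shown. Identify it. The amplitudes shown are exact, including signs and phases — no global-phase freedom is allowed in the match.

The applied gate was RZ(3π/2)(w1).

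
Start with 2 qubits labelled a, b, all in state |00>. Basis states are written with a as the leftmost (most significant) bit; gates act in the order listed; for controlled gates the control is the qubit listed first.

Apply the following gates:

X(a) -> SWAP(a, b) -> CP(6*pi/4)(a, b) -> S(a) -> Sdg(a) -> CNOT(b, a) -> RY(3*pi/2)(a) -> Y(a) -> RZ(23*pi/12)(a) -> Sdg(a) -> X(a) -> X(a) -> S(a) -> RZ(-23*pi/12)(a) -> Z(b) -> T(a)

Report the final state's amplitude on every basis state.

The final amplitudes are 0 on |00>, -sqrt(2)*I/2 on |01>, 0 on |10>, sqrt(2)*exp(3*I*pi/4)/2 on |11>. Key observation: the block from step 9 through step 14 cancels to the identity and can be dropped.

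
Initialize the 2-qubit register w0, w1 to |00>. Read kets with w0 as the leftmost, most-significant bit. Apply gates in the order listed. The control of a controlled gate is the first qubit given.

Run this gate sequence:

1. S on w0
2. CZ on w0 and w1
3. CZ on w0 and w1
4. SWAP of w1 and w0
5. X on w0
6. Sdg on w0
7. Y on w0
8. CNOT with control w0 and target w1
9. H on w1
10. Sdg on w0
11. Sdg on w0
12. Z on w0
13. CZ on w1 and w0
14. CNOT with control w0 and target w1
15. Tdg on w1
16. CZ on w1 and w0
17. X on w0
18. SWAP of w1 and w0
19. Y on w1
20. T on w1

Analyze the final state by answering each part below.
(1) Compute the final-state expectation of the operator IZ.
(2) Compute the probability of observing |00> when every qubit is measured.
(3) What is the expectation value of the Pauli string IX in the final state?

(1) In the final state, IZ has expectation 1.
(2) A full measurement returns |00> with probability 1/2.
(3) The expectation value of IX is 0.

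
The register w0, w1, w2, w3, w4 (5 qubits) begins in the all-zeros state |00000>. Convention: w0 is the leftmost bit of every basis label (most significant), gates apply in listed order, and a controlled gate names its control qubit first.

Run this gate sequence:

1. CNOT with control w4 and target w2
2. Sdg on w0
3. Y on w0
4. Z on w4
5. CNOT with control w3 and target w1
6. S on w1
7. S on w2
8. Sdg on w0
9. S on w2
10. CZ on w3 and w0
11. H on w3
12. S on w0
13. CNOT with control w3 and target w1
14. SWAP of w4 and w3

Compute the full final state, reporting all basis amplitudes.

The final amplitudes are sqrt(2)*I/2 on |10000>, sqrt(2)*I/2 on |11001>, and 0 on every other basis state.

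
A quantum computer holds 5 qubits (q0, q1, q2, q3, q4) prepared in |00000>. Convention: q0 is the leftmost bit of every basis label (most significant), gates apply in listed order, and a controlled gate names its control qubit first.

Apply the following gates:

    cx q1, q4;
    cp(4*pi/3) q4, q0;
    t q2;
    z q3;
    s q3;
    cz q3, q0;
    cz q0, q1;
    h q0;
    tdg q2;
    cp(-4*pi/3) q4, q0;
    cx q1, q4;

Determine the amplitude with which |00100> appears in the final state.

|00100> carries amplitude 0 in the final state.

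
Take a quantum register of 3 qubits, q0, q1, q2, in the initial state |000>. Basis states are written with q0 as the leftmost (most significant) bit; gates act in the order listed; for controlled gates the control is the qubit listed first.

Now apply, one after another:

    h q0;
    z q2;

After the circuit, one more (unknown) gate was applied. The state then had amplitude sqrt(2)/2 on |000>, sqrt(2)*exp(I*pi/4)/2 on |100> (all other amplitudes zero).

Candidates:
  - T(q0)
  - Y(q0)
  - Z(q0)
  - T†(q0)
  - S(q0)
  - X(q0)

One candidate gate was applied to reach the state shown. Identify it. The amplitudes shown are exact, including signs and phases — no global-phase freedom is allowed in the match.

It was T(q0) that produced the state shown.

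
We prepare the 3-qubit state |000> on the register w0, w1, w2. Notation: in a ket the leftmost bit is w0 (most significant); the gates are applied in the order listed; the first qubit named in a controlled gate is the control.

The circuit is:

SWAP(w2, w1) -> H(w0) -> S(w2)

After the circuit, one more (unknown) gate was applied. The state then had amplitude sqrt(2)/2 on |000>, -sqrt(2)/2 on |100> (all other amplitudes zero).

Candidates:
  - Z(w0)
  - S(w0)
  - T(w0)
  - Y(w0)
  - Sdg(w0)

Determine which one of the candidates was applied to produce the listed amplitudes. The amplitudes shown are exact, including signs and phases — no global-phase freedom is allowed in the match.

It was Z(w0) that produced the state shown.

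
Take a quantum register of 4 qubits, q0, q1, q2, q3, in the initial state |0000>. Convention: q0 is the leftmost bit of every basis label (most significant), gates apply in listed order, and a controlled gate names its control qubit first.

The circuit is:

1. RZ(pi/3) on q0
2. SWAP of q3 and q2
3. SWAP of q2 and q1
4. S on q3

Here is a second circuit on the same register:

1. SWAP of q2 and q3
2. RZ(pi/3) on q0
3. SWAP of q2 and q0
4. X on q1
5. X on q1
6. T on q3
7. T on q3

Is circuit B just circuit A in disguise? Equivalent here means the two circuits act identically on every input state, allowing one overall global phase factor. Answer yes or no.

No: there is an input state on which the two circuits produce genuinely different outputs (not merely differing by a phase).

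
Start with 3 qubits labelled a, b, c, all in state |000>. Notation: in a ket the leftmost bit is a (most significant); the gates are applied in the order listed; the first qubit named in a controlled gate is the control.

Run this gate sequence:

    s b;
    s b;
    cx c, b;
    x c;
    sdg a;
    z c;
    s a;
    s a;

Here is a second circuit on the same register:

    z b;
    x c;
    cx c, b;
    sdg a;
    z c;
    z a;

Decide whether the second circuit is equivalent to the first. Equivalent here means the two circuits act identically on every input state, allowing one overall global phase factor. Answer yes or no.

No: there is an input state on which the two circuits produce genuinely different outputs (not merely differing by a phase).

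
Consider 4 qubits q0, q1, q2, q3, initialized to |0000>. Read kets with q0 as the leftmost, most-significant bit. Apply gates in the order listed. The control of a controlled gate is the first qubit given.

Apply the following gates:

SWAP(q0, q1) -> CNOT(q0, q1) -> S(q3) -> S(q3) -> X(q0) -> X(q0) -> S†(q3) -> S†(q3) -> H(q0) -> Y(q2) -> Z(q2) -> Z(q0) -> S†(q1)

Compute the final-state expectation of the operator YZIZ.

The observable YZIZ averages to 0. Key observation: the block from step 3 through step 8 cancels to the identity and can be dropped.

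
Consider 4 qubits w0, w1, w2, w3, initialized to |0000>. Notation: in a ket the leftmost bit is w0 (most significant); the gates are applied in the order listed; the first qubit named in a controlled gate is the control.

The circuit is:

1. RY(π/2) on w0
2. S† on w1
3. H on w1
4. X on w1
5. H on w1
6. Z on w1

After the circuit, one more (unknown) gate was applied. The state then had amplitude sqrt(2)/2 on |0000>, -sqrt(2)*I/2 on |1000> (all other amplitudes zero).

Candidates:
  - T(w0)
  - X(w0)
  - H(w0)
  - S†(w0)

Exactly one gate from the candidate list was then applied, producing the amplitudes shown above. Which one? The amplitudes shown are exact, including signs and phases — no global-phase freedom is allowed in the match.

The unique candidate consistent with the amplitudes is S†(w0).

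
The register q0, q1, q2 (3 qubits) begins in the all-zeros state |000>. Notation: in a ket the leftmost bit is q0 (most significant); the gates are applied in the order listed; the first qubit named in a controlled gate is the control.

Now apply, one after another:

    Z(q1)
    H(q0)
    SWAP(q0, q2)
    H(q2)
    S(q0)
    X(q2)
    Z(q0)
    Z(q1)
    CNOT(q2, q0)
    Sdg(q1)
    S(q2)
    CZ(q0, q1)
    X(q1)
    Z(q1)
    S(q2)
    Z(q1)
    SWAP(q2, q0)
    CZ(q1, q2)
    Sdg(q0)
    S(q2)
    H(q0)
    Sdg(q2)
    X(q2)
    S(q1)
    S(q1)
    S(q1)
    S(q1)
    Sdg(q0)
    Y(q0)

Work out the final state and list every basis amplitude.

The resulting statevector has amplitude -sqrt(2)*I/2 on |010>, sqrt(2)/2 on |110>, and 0 on every other basis state. Key observation: steps 24-27 multiply out to the identity, so the circuit reduces to the remaining gates.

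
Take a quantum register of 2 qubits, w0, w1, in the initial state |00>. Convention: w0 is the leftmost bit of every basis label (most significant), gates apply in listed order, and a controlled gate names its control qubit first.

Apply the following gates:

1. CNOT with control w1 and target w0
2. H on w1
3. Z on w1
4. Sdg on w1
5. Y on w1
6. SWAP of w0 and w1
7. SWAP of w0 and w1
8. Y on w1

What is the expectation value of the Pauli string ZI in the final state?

In the final state, ZI has expectation 1. Key observation: gates 5-8 undo each other exactly, leaving only the rest of the circuit to track.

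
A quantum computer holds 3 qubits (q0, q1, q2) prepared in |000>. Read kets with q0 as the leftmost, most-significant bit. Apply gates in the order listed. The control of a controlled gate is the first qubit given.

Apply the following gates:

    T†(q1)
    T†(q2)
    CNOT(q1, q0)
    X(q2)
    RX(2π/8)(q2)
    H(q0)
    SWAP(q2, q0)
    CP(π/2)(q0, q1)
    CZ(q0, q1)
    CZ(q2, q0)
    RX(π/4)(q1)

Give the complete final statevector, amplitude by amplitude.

After the circuit, the state carries amplitude -I/4 on |000>, -I/4 on |001>, 1/4 - sqrt(2)/4 on |010>, 1/4 - sqrt(2)/4 on |011>, 1/4 + sqrt(2)/4 on |100>, -sqrt(2)/4 - 1/4 on |101>, -I/4 on |110>, I/4 on |111>.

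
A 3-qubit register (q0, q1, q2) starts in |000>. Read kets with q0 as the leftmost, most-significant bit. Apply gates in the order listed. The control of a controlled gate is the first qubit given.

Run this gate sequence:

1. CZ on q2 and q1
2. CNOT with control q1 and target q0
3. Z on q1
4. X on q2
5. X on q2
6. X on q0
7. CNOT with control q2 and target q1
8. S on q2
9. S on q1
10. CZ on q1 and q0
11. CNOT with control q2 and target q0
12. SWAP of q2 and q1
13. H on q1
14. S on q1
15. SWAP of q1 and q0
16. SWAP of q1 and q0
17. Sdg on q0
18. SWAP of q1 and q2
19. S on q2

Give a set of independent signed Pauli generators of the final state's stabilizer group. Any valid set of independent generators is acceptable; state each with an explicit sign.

The final state is stabilized by the group generated by -IIX, -ZII, +IZI; other independent generating sets are equally valid. Key observation: the block from step 15 through step 16 cancels to the identity and can be dropped.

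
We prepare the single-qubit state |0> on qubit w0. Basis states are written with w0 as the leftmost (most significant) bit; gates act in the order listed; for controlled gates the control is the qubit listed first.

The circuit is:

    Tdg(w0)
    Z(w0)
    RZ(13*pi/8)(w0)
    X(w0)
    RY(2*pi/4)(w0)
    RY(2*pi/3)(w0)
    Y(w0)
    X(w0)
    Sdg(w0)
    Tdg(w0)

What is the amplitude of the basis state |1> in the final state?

|1> carries amplitude (-sqrt(2) + sqrt(6))*exp(15*I*pi/16)/4 in the final state.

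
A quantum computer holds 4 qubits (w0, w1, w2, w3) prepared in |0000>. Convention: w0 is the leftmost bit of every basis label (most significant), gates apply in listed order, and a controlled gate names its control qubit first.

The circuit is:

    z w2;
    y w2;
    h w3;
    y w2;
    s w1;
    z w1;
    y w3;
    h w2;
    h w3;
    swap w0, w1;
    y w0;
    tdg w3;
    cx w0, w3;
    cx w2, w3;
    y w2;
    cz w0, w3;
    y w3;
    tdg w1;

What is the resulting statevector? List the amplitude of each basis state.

The resulting statevector has amplitude -sqrt(2)*exp(3*I*pi/4)/2 on |1000>, sqrt(2)*exp(3*I*pi/4)/2 on |1011>, and 0 on every other basis state.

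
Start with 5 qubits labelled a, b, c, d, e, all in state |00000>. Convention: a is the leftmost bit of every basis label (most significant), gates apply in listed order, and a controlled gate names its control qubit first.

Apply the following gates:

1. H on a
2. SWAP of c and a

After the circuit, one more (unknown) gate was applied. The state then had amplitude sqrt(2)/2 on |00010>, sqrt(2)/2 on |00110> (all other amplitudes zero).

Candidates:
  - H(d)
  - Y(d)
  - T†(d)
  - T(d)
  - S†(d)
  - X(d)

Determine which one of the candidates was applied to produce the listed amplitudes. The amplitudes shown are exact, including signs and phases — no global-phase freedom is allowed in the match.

It was X(d) that produced the state shown.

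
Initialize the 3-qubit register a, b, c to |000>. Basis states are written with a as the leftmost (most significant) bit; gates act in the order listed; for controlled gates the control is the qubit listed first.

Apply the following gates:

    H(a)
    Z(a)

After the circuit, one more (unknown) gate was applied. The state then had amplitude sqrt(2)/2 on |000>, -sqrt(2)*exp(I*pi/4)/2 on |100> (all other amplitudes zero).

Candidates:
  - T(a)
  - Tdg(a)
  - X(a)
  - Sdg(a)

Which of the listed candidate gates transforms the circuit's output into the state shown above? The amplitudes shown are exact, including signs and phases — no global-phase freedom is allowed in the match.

It was T(a) that produced the state shown.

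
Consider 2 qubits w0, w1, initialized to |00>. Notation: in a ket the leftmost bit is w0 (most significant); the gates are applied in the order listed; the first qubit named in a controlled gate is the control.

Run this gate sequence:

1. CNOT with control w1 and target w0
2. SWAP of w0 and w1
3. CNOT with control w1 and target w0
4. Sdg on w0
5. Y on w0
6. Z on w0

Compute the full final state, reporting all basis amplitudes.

The resulting statevector has amplitude -I on |10>, and 0 on every other basis state.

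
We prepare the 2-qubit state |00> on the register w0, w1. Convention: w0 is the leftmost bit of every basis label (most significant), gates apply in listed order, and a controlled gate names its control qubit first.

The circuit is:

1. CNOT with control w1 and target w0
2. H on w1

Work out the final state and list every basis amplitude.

The final amplitudes are sqrt(2)/2 on |00>, sqrt(2)/2 on |01>, 0 on |10>, 0 on |11>.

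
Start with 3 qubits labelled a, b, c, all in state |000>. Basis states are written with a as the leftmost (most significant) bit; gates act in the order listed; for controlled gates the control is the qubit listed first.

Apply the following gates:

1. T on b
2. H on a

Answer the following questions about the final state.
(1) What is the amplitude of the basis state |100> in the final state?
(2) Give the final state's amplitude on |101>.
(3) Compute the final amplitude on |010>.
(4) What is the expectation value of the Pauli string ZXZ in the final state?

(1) |100> carries amplitude sqrt(2)/2 in the final state.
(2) The amplitude on |101> is 0.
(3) The amplitude on |010> is 0.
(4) The expectation value of ZXZ is 0.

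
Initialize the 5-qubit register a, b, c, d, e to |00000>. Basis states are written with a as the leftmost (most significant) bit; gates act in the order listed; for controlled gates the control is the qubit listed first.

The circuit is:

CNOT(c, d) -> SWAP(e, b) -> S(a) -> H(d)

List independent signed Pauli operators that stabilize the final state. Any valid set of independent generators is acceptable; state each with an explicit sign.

One valid set of independent stabilizer generators is +IIIXI, +ZIIII, +IZIII, +IIZII, +IIIIZ (any independent generating set of the same group is equally correct).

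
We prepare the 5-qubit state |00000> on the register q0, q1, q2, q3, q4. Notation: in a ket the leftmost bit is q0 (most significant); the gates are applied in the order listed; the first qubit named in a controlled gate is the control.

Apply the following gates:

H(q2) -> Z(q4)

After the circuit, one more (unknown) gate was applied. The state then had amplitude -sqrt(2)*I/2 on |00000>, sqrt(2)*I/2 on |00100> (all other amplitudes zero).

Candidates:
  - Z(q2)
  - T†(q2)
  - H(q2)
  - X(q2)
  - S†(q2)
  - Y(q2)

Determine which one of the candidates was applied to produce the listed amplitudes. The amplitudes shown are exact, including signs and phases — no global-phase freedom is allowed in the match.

The applied gate was Y(q2).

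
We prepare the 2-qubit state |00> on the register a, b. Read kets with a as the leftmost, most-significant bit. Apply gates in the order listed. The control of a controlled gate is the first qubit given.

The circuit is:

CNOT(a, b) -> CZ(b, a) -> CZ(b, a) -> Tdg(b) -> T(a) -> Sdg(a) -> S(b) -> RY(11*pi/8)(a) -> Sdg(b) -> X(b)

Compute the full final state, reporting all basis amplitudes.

The final amplitudes are 0 on |00>, -cos(5*pi/16) on |01>, 0 on |10>, sin(5*pi/16) on |11>.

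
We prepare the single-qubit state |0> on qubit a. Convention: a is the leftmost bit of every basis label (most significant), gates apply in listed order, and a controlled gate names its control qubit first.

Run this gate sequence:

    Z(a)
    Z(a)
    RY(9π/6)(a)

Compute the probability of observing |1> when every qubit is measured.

A full measurement returns |1> with probability 1/2.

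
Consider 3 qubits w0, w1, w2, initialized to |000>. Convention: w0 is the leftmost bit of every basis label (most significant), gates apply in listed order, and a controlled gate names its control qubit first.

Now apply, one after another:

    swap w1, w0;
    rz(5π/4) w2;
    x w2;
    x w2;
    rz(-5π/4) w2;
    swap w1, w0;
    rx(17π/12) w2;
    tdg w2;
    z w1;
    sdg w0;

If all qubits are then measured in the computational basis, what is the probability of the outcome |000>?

A full measurement returns |000> with probability -sqrt(6)/8 + sqrt(2)/8 + 1/2.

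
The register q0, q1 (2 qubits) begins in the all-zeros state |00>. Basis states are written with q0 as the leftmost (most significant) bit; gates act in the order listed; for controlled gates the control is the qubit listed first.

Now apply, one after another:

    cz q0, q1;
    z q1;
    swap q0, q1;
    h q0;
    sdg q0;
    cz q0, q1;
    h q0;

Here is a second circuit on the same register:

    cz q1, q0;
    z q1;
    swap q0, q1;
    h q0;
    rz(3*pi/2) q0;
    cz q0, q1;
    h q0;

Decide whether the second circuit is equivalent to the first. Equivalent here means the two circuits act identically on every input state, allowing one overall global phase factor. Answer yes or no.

Yes — the two circuits implement the same unitary up to a global phase.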